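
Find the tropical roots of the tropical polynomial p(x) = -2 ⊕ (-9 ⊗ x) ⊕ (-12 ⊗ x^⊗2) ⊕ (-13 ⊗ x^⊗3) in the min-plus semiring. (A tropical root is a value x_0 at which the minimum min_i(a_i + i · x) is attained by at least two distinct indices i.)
Roots: {1, 3, 7}

Each tropical root is a break point of the lower envelope of the lines y = a_i + i · x (there are 4 lines, with slopes 0, 1, ..., 3). Only the lines that attain the minimum somewhere contribute to roots; other lines are dominated. Here the surviving (envelope) indices are i = 3, i = 2, i = 1, i = 0.
Intersections between consecutive envelope lines give the roots: for adjacent envelope indices i < j the intersection is x = (a_i − a_j) / (j − i). Reading off the sorted break points: {1, 3, 7}.
Verification: at each break x_0, at least two indices attain the minimum of min_i(a_i + i · x_0).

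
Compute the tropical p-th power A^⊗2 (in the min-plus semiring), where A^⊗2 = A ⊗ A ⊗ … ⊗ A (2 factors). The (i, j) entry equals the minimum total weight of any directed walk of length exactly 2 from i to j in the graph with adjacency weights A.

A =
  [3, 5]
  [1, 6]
A^⊗2 =
  [6, 8]
  [4, 6]

Each entry (A^⊗2)_ij equals the minimum over all length-2 walks i = v_0 → v_1 → … → v_2 = j of Σ_t A[v_t][v_{t+1}]. For example, for (i, j) = (0, 1) we minimise over 2 possible intermediate vertex sequences; the minimum is 8, attained along the walk 0 → 0 → 1.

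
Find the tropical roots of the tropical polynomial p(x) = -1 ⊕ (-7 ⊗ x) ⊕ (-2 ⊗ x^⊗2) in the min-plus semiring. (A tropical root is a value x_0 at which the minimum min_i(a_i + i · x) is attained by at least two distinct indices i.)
Roots: {-5, 6}

Each tropical root is a break point of the lower envelope of the lines y = a_i + i · x (there are 3 lines, with slopes 0, 1, ..., 2). Only the lines that attain the minimum somewhere contribute to roots; other lines are dominated. Here the surviving (envelope) indices are i = 2, i = 1, i = 0.
Intersections between consecutive envelope lines give the roots: for adjacent envelope indices i < j the intersection is x = (a_i − a_j) / (j − i). Reading off the sorted break points: {-5, 6}.
Verification: at each break x_0, at least two indices attain the minimum of min_i(a_i + i · x_0).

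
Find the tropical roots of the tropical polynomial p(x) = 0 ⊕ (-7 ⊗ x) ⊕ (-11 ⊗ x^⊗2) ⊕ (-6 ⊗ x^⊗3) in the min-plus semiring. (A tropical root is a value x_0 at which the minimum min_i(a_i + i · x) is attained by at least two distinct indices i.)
Roots: {-5, 4, 7}

Each tropical root is a break point of the lower envelope of the lines y = a_i + i · x (there are 4 lines, with slopes 0, 1, ..., 3). Only the lines that attain the minimum somewhere contribute to roots; other lines are dominated. Here the surviving (envelope) indices are i = 3, i = 2, i = 1, i = 0.
Intersections between consecutive envelope lines give the roots: for adjacent envelope indices i < j the intersection is x = (a_i − a_j) / (j − i). Reading off the sorted break points: {-5, 4, 7}.
Verification: at each break x_0, at least two indices attain the minimum of min_i(a_i + i · x_0).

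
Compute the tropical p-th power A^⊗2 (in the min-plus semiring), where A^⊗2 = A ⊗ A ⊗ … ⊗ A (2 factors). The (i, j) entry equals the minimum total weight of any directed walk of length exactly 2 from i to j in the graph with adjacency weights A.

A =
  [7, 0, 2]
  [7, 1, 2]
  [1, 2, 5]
A^⊗2 =
  [3, 1, 2]
  [3, 2, 3]
  [6, 1, 3]

Each entry (A^⊗2)_ij equals the minimum over all length-2 walks i = v_0 → v_1 → … → v_2 = j of Σ_t A[v_t][v_{t+1}]. For example, for (i, j) = (0, 2) we minimise over 3 possible intermediate vertex sequences; the minimum is 2, attained along the walk 0 → 1 → 2.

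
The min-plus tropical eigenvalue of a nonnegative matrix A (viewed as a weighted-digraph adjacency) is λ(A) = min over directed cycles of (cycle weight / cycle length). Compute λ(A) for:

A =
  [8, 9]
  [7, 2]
λ(A) = 2

Enumerate directed cycles and compute their means (weight / length). Sample:
  cycle 0 → 0: weight = 8, length = 1, mean = 8/1 ≈ 8.000
  cycle 1 → 1: weight = 2, length = 1, mean = 2/1 ≈ 2.000
  cycle 0 → 1 → 0: weight = 16, length = 2, mean = 16/2 ≈ 8.000
  cycle 1 → 0 → 1: weight = 16, length = 2, mean = 16/2 ≈ 8.000
Minimum mean = 2.000, attained e.g. along the cycle 1 → 1 with weight 2 and length 1. So λ(A) = 2/1 = 2.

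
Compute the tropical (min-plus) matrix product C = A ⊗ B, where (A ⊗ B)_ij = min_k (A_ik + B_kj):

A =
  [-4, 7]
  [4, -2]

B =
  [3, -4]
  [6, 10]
A ⊗ B =
  [-1, -8]
  [4, 0]

Apply the min-plus product entry-by-entry:
  C[0][0] = min over k of (A[0][0] + B[0][0] = -4 + 3 = -1, A[0][1] + B[1][0] = 7 + 6 = 13) = -1 (attained at k = 0)
  C[0][1] = min over k of (A[0][0] + B[0][1] = -4 + -4 = -8, A[0][1] + B[1][1] = 7 + 10 = 17) = -8 (attained at k = 0)
  C[1][0] = min over k of (A[1][0] + B[0][0] = 4 + 3 = 7, A[1][1] + B[1][0] = -2 + 6 = 4) = 4 (attained at k = 1)
  C[1][1] = min over k of (A[1][0] + B[0][1] = 4 + -4 = 0, A[1][1] + B[1][1] = -2 + 10 = 8) = 0 (attained at k = 0)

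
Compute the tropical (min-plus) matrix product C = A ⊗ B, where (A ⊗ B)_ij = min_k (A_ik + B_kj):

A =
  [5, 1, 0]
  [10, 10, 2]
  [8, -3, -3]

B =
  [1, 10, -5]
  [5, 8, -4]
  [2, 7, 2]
A ⊗ B =
  [2, 7, -3]
  [4, 9, 4]
  [-1, 4, -7]

Apply the min-plus product entry-by-entry:
  C[0][0] = min over k of (A[0][0] + B[0][0] = 5 + 1 = 6, A[0][1] + B[1][0] = 1 + 5 = 6, A[0][2] + B[2][0] = 0 + 2 = 2) = 2 (attained at k = 2)
  C[0][1] = min over k of (A[0][0] + B[0][1] = 5 + 10 = 15, A[0][1] + B[1][1] = 1 + 8 = 9, A[0][2] + B[2][1] = 0 + 7 = 7) = 7 (attained at k = 2)
  C[0][2] = min over k of (A[0][0] + B[0][2] = 5 + -5 = 0, A[0][1] + B[1][2] = 1 + -4 = -3, A[0][2] + B[2][2] = 0 + 2 = 2) = -3 (attained at k = 1)
  C[1][0] = min over k of (A[1][0] + B[0][0] = 10 + 1 = 11, A[1][1] + B[1][0] = 10 + 5 = 15, A[1][2] + B[2][0] = 2 + 2 = 4) = 4 (attained at k = 2)
  C[1][1] = min over k of (A[1][0] + B[0][1] = 10 + 10 = 20, A[1][1] + B[1][1] = 10 + 8 = 18, A[1][2] + B[2][1] = 2 + 7 = 9) = 9 (attained at k = 2)
  C[1][2] = min over k of (A[1][0] + B[0][2] = 10 + -5 = 5, A[1][1] + B[1][2] = 10 + -4 = 6, A[1][2] + B[2][2] = 2 + 2 = 4) = 4 (attained at k = 2)
  C[2][0] = min over k of (A[2][0] + B[0][0] = 8 + 1 = 9, A[2][1] + B[1][0] = -3 + 5 = 2, A[2][2] + B[2][0] = -3 + 2 = -1) = -1 (attained at k = 2)
  C[2][1] = min over k of (A[2][0] + B[0][1] = 8 + 10 = 18, A[2][1] + B[1][1] = -3 + 8 = 5, A[2][2] + B[2][1] = -3 + 7 = 4) = 4 (attained at k = 2)
  C[2][2] = min over k of (A[2][0] + B[0][2] = 8 + -5 = 3, A[2][1] + B[1][2] = -3 + -4 = -7, A[2][2] + B[2][2] = -3 + 2 = -1) = -7 (attained at k = 1)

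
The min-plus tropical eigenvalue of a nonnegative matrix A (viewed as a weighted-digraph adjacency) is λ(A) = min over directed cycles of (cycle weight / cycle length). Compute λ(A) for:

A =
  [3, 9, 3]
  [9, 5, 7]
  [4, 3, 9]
λ(A) = 3

Enumerate directed cycles and compute their means (weight / length). Sample:
  cycle 0 → 0: weight = 3, length = 1, mean = 3/1 ≈ 3.000
  cycle 1 → 1: weight = 5, length = 1, mean = 5/1 ≈ 5.000
  cycle 2 → 2: weight = 9, length = 1, mean = 9/1 ≈ 9.000
  cycle 0 → 1 → 0: weight = 18, length = 2, mean = 18/2 ≈ 9.000
  cycle 0 → 2 → 0: weight = 7, length = 2, mean = 7/2 ≈ 3.500
  cycle 1 → 0 → 1: weight = 18, length = 2, mean = 18/2 ≈ 9.000
Minimum mean = 3.000, attained e.g. along the cycle 0 → 0 with weight 3 and length 1. So λ(A) = 3/1 = 3.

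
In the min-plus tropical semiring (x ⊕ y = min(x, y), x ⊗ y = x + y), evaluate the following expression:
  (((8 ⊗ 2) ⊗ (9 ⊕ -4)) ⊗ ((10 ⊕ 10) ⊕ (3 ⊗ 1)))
(((8 ⊗ 2) ⊗ (9 ⊕ -4)) ⊗ ((10 ⊕ 10) ⊕ (3 ⊗ 1))) = 10

Expand innermost to outermost. Recall ⊕ takes the minimum of its arguments and ⊗ takes their sum. Working out the expression (((8 ⊗ 2) ⊗ (9 ⊕ -4)) ⊗ ((10 ⊕ 10) ⊕ (3 ⊗ 1))) gives 10.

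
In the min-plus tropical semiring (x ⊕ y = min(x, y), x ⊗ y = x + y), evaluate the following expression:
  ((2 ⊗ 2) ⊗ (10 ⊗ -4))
((2 ⊗ 2) ⊗ (10 ⊗ -4)) = 10

Expand innermost to outermost. Recall ⊕ takes the minimum of its arguments and ⊗ takes their sum. Working out the expression ((2 ⊗ 2) ⊗ (10 ⊗ -4)) gives 10.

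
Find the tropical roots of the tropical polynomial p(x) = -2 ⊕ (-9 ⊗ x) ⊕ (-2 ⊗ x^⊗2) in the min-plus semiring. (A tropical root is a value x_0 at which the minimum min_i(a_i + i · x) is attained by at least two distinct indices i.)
Roots: {-7, 7}

Each tropical root is a break point of the lower envelope of the lines y = a_i + i · x (there are 3 lines, with slopes 0, 1, ..., 2). Only the lines that attain the minimum somewhere contribute to roots; other lines are dominated. Here the surviving (envelope) indices are i = 2, i = 1, i = 0.
Intersections between consecutive envelope lines give the roots: for adjacent envelope indices i < j the intersection is x = (a_i − a_j) / (j − i). Reading off the sorted break points: {-7, 7}.
Verification: at each break x_0, at least two indices attain the minimum of min_i(a_i + i · x_0).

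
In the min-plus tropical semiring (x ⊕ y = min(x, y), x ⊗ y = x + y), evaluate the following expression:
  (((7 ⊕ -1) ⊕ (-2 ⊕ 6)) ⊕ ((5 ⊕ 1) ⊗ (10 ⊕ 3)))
(((7 ⊕ -1) ⊕ (-2 ⊕ 6)) ⊕ ((5 ⊕ 1) ⊗ (10 ⊕ 3))) = -2

Expand innermost to outermost. Recall ⊕ takes the minimum of its arguments and ⊗ takes their sum. Working out the expression (((7 ⊕ -1) ⊕ (-2 ⊕ 6)) ⊕ ((5 ⊕ 1) ⊗ (10 ⊕ 3))) gives -2.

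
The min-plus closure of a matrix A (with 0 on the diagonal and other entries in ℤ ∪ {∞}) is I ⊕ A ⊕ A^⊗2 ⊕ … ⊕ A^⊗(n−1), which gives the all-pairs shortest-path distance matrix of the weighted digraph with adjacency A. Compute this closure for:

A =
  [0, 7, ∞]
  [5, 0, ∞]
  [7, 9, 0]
Closure =
  [0, 7, ∞]
  [5, 0, ∞]
  [7, 9, 0]

This is the Floyd-Warshall all-pairs shortest-path computation. For each intermediate vertex k = 0, 1, …, 2, update dist[i][j] ← min(dist[i][j], dist[i][k] + dist[k][j]). The final matrix gives, for each (i, j), the minimum total weight of any directed path from i to j (possibly empty when i = j).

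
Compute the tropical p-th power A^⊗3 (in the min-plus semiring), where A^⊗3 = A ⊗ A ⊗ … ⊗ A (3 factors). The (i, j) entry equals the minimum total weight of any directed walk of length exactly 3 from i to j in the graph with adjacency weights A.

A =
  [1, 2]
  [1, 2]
A^⊗3 =
  [3, 4]
  [3, 4]

Each entry (A^⊗3)_ij equals the minimum over all length-3 walks i = v_0 → v_1 → … → v_3 = j of Σ_t A[v_t][v_{t+1}]. For example, for (i, j) = (0, 1) we minimise over 4 possible intermediate vertex sequences; the minimum is 4, attained along the walk 0 → 0 → 0 → 1.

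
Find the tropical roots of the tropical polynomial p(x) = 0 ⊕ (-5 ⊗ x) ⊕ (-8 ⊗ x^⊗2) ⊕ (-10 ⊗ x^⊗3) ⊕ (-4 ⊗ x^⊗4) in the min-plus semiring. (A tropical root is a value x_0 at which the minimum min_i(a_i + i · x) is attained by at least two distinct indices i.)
Roots: {-6, 2, 3, 5}

Each tropical root is a break point of the lower envelope of the lines y = a_i + i · x (there are 5 lines, with slopes 0, 1, ..., 4). Only the lines that attain the minimum somewhere contribute to roots; other lines are dominated. Here the surviving (envelope) indices are i = 4, i = 3, i = 2, i = 1, i = 0.
Intersections between consecutive envelope lines give the roots: for adjacent envelope indices i < j the intersection is x = (a_i − a_j) / (j − i). Reading off the sorted break points: {-6, 2, 3, 5}.
Verification: at each break x_0, at least two indices attain the minimum of min_i(a_i + i · x_0).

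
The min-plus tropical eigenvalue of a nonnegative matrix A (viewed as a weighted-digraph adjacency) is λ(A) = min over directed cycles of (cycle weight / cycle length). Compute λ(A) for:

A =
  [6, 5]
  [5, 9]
λ(A) = 5

Enumerate directed cycles and compute their means (weight / length). Sample:
  cycle 0 → 0: weight = 6, length = 1, mean = 6/1 ≈ 6.000
  cycle 1 → 1: weight = 9, length = 1, mean = 9/1 ≈ 9.000
  cycle 0 → 1 → 0: weight = 10, length = 2, mean = 10/2 ≈ 5.000
  cycle 1 → 0 → 1: weight = 10, length = 2, mean = 10/2 ≈ 5.000
Minimum mean = 5.000, attained e.g. along the cycle 0 → 1 → 0 with weight 10 and length 2. So λ(A) = 10/2 = 5.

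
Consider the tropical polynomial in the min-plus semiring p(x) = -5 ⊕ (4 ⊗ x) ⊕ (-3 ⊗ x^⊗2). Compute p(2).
p(2) = -5

A tropical monomial a ⊗ x^⊗i evaluates to a + i · x. Evaluating each term at x = 2:
  Term 0 contributes -5 + 0 · 2 = -5
  Term 1 contributes 4 + 1 · 2 = 6
  Term 2 contributes -3 + 2 · 2 = 1
p(2) = ⊕ of these = min[-5, 6, 1] = -5.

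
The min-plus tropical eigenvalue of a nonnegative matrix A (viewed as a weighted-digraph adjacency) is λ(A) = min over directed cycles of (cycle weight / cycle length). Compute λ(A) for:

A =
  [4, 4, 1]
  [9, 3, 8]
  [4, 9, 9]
λ(A) = 5/2

Enumerate directed cycles and compute their means (weight / length). Sample:
  cycle 0 → 0: weight = 4, length = 1, mean = 4/1 ≈ 4.000
  cycle 1 → 1: weight = 3, length = 1, mean = 3/1 ≈ 3.000
  cycle 2 → 2: weight = 9, length = 1, mean = 9/1 ≈ 9.000
  cycle 0 → 1 → 0: weight = 13, length = 2, mean = 13/2 ≈ 6.500
  cycle 0 → 2 → 0: weight = 5, length = 2, mean = 5/2 ≈ 2.500
  cycle 1 → 0 → 1: weight = 13, length = 2, mean = 13/2 ≈ 6.500
Minimum mean = 2.500, attained e.g. along the cycle 0 → 2 → 0 with weight 5 and length 2. So λ(A) = 5/2 = 5/2.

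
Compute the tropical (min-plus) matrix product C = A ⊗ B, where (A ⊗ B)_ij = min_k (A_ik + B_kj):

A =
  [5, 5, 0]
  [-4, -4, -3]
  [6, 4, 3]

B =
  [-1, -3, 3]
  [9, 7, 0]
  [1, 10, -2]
A ⊗ B =
  [1, 2, -2]
  [-5, -7, -5]
  [4, 3, 1]

Apply the min-plus product entry-by-entry:
  C[0][0] = min over k of (A[0][0] + B[0][0] = 5 + -1 = 4, A[0][1] + B[1][0] = 5 + 9 = 14, A[0][2] + B[2][0] = 0 + 1 = 1) = 1 (attained at k = 2)
  C[0][1] = min over k of (A[0][0] + B[0][1] = 5 + -3 = 2, A[0][1] + B[1][1] = 5 + 7 = 12, A[0][2] + B[2][1] = 0 + 10 = 10) = 2 (attained at k = 0)
  C[0][2] = min over k of (A[0][0] + B[0][2] = 5 + 3 = 8, A[0][1] + B[1][2] = 5 + 0 = 5, A[0][2] + B[2][2] = 0 + -2 = -2) = -2 (attained at k = 2)
  C[1][0] = min over k of (A[1][0] + B[0][0] = -4 + -1 = -5, A[1][1] + B[1][0] = -4 + 9 = 5, A[1][2] + B[2][0] = -3 + 1 = -2) = -5 (attained at k = 0)
  C[1][1] = min over k of (A[1][0] + B[0][1] = -4 + -3 = -7, A[1][1] + B[1][1] = -4 + 7 = 3, A[1][2] + B[2][1] = -3 + 10 = 7) = -7 (attained at k = 0)
  C[1][2] = min over k of (A[1][0] + B[0][2] = -4 + 3 = -1, A[1][1] + B[1][2] = -4 + 0 = -4, A[1][2] + B[2][2] = -3 + -2 = -5) = -5 (attained at k = 2)
  C[2][0] = min over k of (A[2][0] + B[0][0] = 6 + -1 = 5, A[2][1] + B[1][0] = 4 + 9 = 13, A[2][2] + B[2][0] = 3 + 1 = 4) = 4 (attained at k = 2)
  C[2][1] = min over k of (A[2][0] + B[0][1] = 6 + -3 = 3, A[2][1] + B[1][1] = 4 + 7 = 11, A[2][2] + B[2][1] = 3 + 10 = 13) = 3 (attained at k = 0)
  C[2][2] = min over k of (A[2][0] + B[0][2] = 6 + 3 = 9, A[2][1] + B[1][2] = 4 + 0 = 4, A[2][2] + B[2][2] = 3 + -2 = 1) = 1 (attained at k = 2)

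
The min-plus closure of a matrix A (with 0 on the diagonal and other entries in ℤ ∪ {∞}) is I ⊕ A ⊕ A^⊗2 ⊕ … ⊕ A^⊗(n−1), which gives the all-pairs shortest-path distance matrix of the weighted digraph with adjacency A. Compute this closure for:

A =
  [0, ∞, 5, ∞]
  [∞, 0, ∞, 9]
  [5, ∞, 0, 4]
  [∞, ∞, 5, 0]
Closure =
  [0, ∞, 5, 9]
  [19, 0, 14, 9]
  [5, ∞, 0, 4]
  [10, ∞, 5, 0]

This is the Floyd-Warshall all-pairs shortest-path computation. For each intermediate vertex k = 0, 1, …, 3, update dist[i][j] ← min(dist[i][j], dist[i][k] + dist[k][j]). The final matrix gives, for each (i, j), the minimum total weight of any directed path from i to j (possibly empty when i = j).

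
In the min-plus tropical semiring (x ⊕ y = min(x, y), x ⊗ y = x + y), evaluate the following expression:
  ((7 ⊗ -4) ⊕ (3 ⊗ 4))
((7 ⊗ -4) ⊕ (3 ⊗ 4)) = 3

Expand innermost to outermost. Recall ⊕ takes the minimum of its arguments and ⊗ takes their sum. Working out the expression ((7 ⊗ -4) ⊕ (3 ⊗ 4)) gives 3.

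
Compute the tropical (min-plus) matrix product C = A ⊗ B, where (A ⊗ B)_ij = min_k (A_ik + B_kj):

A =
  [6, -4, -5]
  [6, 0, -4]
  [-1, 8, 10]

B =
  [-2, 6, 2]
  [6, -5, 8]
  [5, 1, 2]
A ⊗ B =
  [0, -9, -3]
  [1, -5, -2]
  [-3, 3, 1]

Apply the min-plus product entry-by-entry:
  C[0][0] = min over k of (A[0][0] + B[0][0] = 6 + -2 = 4, A[0][1] + B[1][0] = -4 + 6 = 2, A[0][2] + B[2][0] = -5 + 5 = 0) = 0 (attained at k = 2)
  C[0][1] = min over k of (A[0][0] + B[0][1] = 6 + 6 = 12, A[0][1] + B[1][1] = -4 + -5 = -9, A[0][2] + B[2][1] = -5 + 1 = -4) = -9 (attained at k = 1)
  C[0][2] = min over k of (A[0][0] + B[0][2] = 6 + 2 = 8, A[0][1] + B[1][2] = -4 + 8 = 4, A[0][2] + B[2][2] = -5 + 2 = -3) = -3 (attained at k = 2)
  C[1][0] = min over k of (A[1][0] + B[0][0] = 6 + -2 = 4, A[1][1] + B[1][0] = 0 + 6 = 6, A[1][2] + B[2][0] = -4 + 5 = 1) = 1 (attained at k = 2)
  C[1][1] = min over k of (A[1][0] + B[0][1] = 6 + 6 = 12, A[1][1] + B[1][1] = 0 + -5 = -5, A[1][2] + B[2][1] = -4 + 1 = -3) = -5 (attained at k = 1)
  C[1][2] = min over k of (A[1][0] + B[0][2] = 6 + 2 = 8, A[1][1] + B[1][2] = 0 + 8 = 8, A[1][2] + B[2][2] = -4 + 2 = -2) = -2 (attained at k = 2)
  C[2][0] = min over k of (A[2][0] + B[0][0] = -1 + -2 = -3, A[2][1] + B[1][0] = 8 + 6 = 14, A[2][2] + B[2][0] = 10 + 5 = 15) = -3 (attained at k = 0)
  C[2][1] = min over k of (A[2][0] + B[0][1] = -1 + 6 = 5, A[2][1] + B[1][1] = 8 + -5 = 3, A[2][2] + B[2][1] = 10 + 1 = 11) = 3 (attained at k = 1)
  C[2][2] = min over k of (A[2][0] + B[0][2] = -1 + 2 = 1, A[2][1] + B[1][2] = 8 + 8 = 16, A[2][2] + B[2][2] = 10 + 2 = 12) = 1 (attained at k = 0)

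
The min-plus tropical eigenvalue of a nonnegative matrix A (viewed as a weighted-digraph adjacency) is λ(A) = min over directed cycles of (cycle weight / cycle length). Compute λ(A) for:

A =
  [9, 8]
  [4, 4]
λ(A) = 4

Enumerate directed cycles and compute their means (weight / length). Sample:
  cycle 0 → 0: weight = 9, length = 1, mean = 9/1 ≈ 9.000
  cycle 1 → 1: weight = 4, length = 1, mean = 4/1 ≈ 4.000
  cycle 0 → 1 → 0: weight = 12, length = 2, mean = 12/2 ≈ 6.000
  cycle 1 → 0 → 1: weight = 12, length = 2, mean = 12/2 ≈ 6.000
Minimum mean = 4.000, attained e.g. along the cycle 1 → 1 with weight 4 and length 1. So λ(A) = 4/1 = 4.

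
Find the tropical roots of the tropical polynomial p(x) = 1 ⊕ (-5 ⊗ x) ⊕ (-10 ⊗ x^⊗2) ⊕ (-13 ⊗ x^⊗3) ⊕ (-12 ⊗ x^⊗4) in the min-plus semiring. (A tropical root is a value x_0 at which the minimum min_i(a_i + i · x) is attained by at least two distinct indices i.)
Roots: {-1, 3, 5, 6}

Each tropical root is a break point of the lower envelope of the lines y = a_i + i · x (there are 5 lines, with slopes 0, 1, ..., 4). Only the lines that attain the minimum somewhere contribute to roots; other lines are dominated. Here the surviving (envelope) indices are i = 4, i = 3, i = 2, i = 1, i = 0.
Intersections between consecutive envelope lines give the roots: for adjacent envelope indices i < j the intersection is x = (a_i − a_j) / (j − i). Reading off the sorted break points: {-1, 3, 5, 6}.
Verification: at each break x_0, at least two indices attain the minimum of min_i(a_i + i · x_0).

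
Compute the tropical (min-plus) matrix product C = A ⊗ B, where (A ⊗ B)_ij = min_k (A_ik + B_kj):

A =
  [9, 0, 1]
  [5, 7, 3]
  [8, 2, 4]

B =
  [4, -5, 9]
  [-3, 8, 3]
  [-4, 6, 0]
A ⊗ B =
  [-3, 4, 1]
  [-1, 0, 3]
  [-1, 3, 4]

Apply the min-plus product entry-by-entry:
  C[0][0] = min over k of (A[0][0] + B[0][0] = 9 + 4 = 13, A[0][1] + B[1][0] = 0 + -3 = -3, A[0][2] + B[2][0] = 1 + -4 = -3) = -3 (attained at k = 1)
  C[0][1] = min over k of (A[0][0] + B[0][1] = 9 + -5 = 4, A[0][1] + B[1][1] = 0 + 8 = 8, A[0][2] + B[2][1] = 1 + 6 = 7) = 4 (attained at k = 0)
  C[0][2] = min over k of (A[0][0] + B[0][2] = 9 + 9 = 18, A[0][1] + B[1][2] = 0 + 3 = 3, A[0][2] + B[2][2] = 1 + 0 = 1) = 1 (attained at k = 2)
  C[1][0] = min over k of (A[1][0] + B[0][0] = 5 + 4 = 9, A[1][1] + B[1][0] = 7 + -3 = 4, A[1][2] + B[2][0] = 3 + -4 = -1) = -1 (attained at k = 2)
  C[1][1] = min over k of (A[1][0] + B[0][1] = 5 + -5 = 0, A[1][1] + B[1][1] = 7 + 8 = 15, A[1][2] + B[2][1] = 3 + 6 = 9) = 0 (attained at k = 0)
  C[1][2] = min over k of (A[1][0] + B[0][2] = 5 + 9 = 14, A[1][1] + B[1][2] = 7 + 3 = 10, A[1][2] + B[2][2] = 3 + 0 = 3) = 3 (attained at k = 2)
  C[2][0] = min over k of (A[2][0] + B[0][0] = 8 + 4 = 12, A[2][1] + B[1][0] = 2 + -3 = -1, A[2][2] + B[2][0] = 4 + -4 = 0) = -1 (attained at k = 1)
  C[2][1] = min over k of (A[2][0] + B[0][1] = 8 + -5 = 3, A[2][1] + B[1][1] = 2 + 8 = 10, A[2][2] + B[2][1] = 4 + 6 = 10) = 3 (attained at k = 0)
  C[2][2] = min over k of (A[2][0] + B[0][2] = 8 + 9 = 17, A[2][1] + B[1][2] = 2 + 3 = 5, A[2][2] + B[2][2] = 4 + 0 = 4) = 4 (attained at k = 2)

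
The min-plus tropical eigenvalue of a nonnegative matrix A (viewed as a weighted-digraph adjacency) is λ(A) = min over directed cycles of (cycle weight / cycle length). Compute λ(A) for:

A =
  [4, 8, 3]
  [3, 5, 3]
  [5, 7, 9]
λ(A) = 4

Enumerate directed cycles and compute their means (weight / length). Sample:
  cycle 0 → 0: weight = 4, length = 1, mean = 4/1 ≈ 4.000
  cycle 1 → 1: weight = 5, length = 1, mean = 5/1 ≈ 5.000
  cycle 2 → 2: weight = 9, length = 1, mean = 9/1 ≈ 9.000
  cycle 0 → 1 → 0: weight = 11, length = 2, mean = 11/2 ≈ 5.500
  cycle 0 → 2 → 0: weight = 8, length = 2, mean = 8/2 ≈ 4.000
  cycle 1 → 0 → 1: weight = 11, length = 2, mean = 11/2 ≈ 5.500
Minimum mean = 4.000, attained e.g. along the cycle 0 → 0 with weight 4 and length 1. So λ(A) = 4/1 = 4.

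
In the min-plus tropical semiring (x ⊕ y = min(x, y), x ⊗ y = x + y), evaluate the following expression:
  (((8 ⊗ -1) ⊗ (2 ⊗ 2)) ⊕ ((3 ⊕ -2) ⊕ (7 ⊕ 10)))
(((8 ⊗ -1) ⊗ (2 ⊗ 2)) ⊕ ((3 ⊕ -2) ⊕ (7 ⊕ 10))) = -2

Expand innermost to outermost. Recall ⊕ takes the minimum of its arguments and ⊗ takes their sum. Working out the expression (((8 ⊗ -1) ⊗ (2 ⊗ 2)) ⊕ ((3 ⊕ -2) ⊕ (7 ⊕ 10))) gives -2.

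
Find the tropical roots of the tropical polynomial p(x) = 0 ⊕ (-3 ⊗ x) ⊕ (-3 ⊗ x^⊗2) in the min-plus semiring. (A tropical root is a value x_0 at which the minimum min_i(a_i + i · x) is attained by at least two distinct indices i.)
Roots: {0, 3}

Each tropical root is a break point of the lower envelope of the lines y = a_i + i · x (there are 3 lines, with slopes 0, 1, ..., 2). Only the lines that attain the minimum somewhere contribute to roots; other lines are dominated. Here the surviving (envelope) indices are i = 2, i = 1, i = 0.
Intersections between consecutive envelope lines give the roots: for adjacent envelope indices i < j the intersection is x = (a_i − a_j) / (j − i). Reading off the sorted break points: {0, 3}.
Verification: at each break x_0, at least two indices attain the minimum of min_i(a_i + i · x_0).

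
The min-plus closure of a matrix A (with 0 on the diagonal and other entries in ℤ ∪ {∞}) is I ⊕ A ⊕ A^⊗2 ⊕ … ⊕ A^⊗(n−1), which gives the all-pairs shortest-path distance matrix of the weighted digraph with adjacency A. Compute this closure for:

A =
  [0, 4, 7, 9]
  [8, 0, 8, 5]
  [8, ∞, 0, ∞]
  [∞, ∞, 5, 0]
Closure =
  [0, 4, 7, 9]
  [8, 0, 8, 5]
  [8, 12, 0, 17]
  [13, 17, 5, 0]

This is the Floyd-Warshall all-pairs shortest-path computation. For each intermediate vertex k = 0, 1, …, 3, update dist[i][j] ← min(dist[i][j], dist[i][k] + dist[k][j]). The final matrix gives, for each (i, j), the minimum total weight of any directed path from i to j (possibly empty when i = j).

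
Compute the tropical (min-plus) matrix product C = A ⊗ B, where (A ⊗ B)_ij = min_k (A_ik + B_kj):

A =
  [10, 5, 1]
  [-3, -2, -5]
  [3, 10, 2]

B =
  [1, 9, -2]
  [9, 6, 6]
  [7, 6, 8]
A ⊗ B =
  [8, 7, 8]
  [-2, 1, -5]
  [4, 8, 1]

Apply the min-plus product entry-by-entry:
  C[0][0] = min over k of (A[0][0] + B[0][0] = 10 + 1 = 11, A[0][1] + B[1][0] = 5 + 9 = 14, A[0][2] + B[2][0] = 1 + 7 = 8) = 8 (attained at k = 2)
  C[0][1] = min over k of (A[0][0] + B[0][1] = 10 + 9 = 19, A[0][1] + B[1][1] = 5 + 6 = 11, A[0][2] + B[2][1] = 1 + 6 = 7) = 7 (attained at k = 2)
  C[0][2] = min over k of (A[0][0] + B[0][2] = 10 + -2 = 8, A[0][1] + B[1][2] = 5 + 6 = 11, A[0][2] + B[2][2] = 1 + 8 = 9) = 8 (attained at k = 0)
  C[1][0] = min over k of (A[1][0] + B[0][0] = -3 + 1 = -2, A[1][1] + B[1][0] = -2 + 9 = 7, A[1][2] + B[2][0] = -5 + 7 = 2) = -2 (attained at k = 0)
  C[1][1] = min over k of (A[1][0] + B[0][1] = -3 + 9 = 6, A[1][1] + B[1][1] = -2 + 6 = 4, A[1][2] + B[2][1] = -5 + 6 = 1) = 1 (attained at k = 2)
  C[1][2] = min over k of (A[1][0] + B[0][2] = -3 + -2 = -5, A[1][1] + B[1][2] = -2 + 6 = 4, A[1][2] + B[2][2] = -5 + 8 = 3) = -5 (attained at k = 0)
  C[2][0] = min over k of (A[2][0] + B[0][0] = 3 + 1 = 4, A[2][1] + B[1][0] = 10 + 9 = 19, A[2][2] + B[2][0] = 2 + 7 = 9) = 4 (attained at k = 0)
  C[2][1] = min over k of (A[2][0] + B[0][1] = 3 + 9 = 12, A[2][1] + B[1][1] = 10 + 6 = 16, A[2][2] + B[2][1] = 2 + 6 = 8) = 8 (attained at k = 2)
  C[2][2] = min over k of (A[2][0] + B[0][2] = 3 + -2 = 1, A[2][1] + B[1][2] = 10 + 6 = 16, A[2][2] + B[2][2] = 2 + 8 = 10) = 1 (attained at k = 0)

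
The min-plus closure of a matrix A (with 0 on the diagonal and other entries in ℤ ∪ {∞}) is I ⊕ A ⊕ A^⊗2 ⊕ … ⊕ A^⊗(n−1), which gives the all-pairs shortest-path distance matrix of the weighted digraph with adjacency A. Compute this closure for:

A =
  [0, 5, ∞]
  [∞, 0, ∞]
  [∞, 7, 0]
Closure =
  [0, 5, ∞]
  [∞, 0, ∞]
  [∞, 7, 0]

This is the Floyd-Warshall all-pairs shortest-path computation. For each intermediate vertex k = 0, 1, …, 2, update dist[i][j] ← min(dist[i][j], dist[i][k] + dist[k][j]). The final matrix gives, for each (i, j), the minimum total weight of any directed path from i to j (possibly empty when i = j).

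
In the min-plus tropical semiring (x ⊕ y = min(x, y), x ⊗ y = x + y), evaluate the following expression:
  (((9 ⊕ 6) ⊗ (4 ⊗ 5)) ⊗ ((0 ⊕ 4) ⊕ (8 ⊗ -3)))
(((9 ⊕ 6) ⊗ (4 ⊗ 5)) ⊗ ((0 ⊕ 4) ⊕ (8 ⊗ -3))) = 15

Expand innermost to outermost. Recall ⊕ takes the minimum of its arguments and ⊗ takes their sum. Working out the expression (((9 ⊕ 6) ⊗ (4 ⊗ 5)) ⊗ ((0 ⊕ 4) ⊕ (8 ⊗ -3))) gives 15.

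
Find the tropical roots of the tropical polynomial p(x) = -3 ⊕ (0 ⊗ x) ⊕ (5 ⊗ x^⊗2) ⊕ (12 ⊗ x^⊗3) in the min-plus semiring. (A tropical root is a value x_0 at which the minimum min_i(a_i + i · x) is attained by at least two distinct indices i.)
Roots: {-7, -5, -3}

Each tropical root is a break point of the lower envelope of the lines y = a_i + i · x (there are 4 lines, with slopes 0, 1, ..., 3). Only the lines that attain the minimum somewhere contribute to roots; other lines are dominated. Here the surviving (envelope) indices are i = 3, i = 2, i = 1, i = 0.
Intersections between consecutive envelope lines give the roots: for adjacent envelope indices i < j the intersection is x = (a_i − a_j) / (j − i). Reading off the sorted break points: {-7, -5, -3}.
Verification: at each break x_0, at least two indices attain the minimum of min_i(a_i + i · x_0).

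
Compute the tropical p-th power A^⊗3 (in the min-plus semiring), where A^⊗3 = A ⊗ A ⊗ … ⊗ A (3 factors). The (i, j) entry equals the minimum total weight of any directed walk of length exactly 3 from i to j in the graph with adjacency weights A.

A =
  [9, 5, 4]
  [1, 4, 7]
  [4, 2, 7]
A^⊗3 =
  [7, 10, 10]
  [7, 7, 9]
  [7, 8, 7]

Each entry (A^⊗3)_ij equals the minimum over all length-3 walks i = v_0 → v_1 → … → v_3 = j of Σ_t A[v_t][v_{t+1}]. For example, for (i, j) = (0, 2) we minimise over 9 possible intermediate vertex sequences; the minimum is 10, attained along the walk 0 → 1 → 0 → 2.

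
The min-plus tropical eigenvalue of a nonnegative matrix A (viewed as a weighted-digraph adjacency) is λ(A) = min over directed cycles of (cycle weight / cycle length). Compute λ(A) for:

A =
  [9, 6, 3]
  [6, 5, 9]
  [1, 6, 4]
λ(A) = 2

Enumerate directed cycles and compute their means (weight / length). Sample:
  cycle 0 → 0: weight = 9, length = 1, mean = 9/1 ≈ 9.000
  cycle 1 → 1: weight = 5, length = 1, mean = 5/1 ≈ 5.000
  cycle 2 → 2: weight = 4, length = 1, mean = 4/1 ≈ 4.000
  cycle 0 → 1 → 0: weight = 12, length = 2, mean = 12/2 ≈ 6.000
  cycle 0 → 2 → 0: weight = 4, length = 2, mean = 4/2 ≈ 2.000
  cycle 1 → 0 → 1: weight = 12, length = 2, mean = 12/2 ≈ 6.000
Minimum mean = 2.000, attained e.g. along the cycle 0 → 2 → 0 with weight 4 and length 2. So λ(A) = 4/2 = 2.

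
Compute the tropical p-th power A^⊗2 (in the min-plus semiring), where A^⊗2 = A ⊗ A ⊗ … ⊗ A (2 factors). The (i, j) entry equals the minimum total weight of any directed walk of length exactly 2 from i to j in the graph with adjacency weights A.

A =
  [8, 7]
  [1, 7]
A^⊗2 =
  [8, 14]
  [8, 8]

Each entry (A^⊗2)_ij equals the minimum over all length-2 walks i = v_0 → v_1 → … → v_2 = j of Σ_t A[v_t][v_{t+1}]. For example, for (i, j) = (0, 1) we minimise over 2 possible intermediate vertex sequences; the minimum is 14, attained along the walk 0 → 1 → 1.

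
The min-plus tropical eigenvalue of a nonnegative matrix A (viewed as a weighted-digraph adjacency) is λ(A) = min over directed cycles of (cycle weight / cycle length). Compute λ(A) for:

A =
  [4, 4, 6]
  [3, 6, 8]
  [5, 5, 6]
λ(A) = 7/2

Enumerate directed cycles and compute their means (weight / length). Sample:
  cycle 0 → 0: weight = 4, length = 1, mean = 4/1 ≈ 4.000
  cycle 1 → 1: weight = 6, length = 1, mean = 6/1 ≈ 6.000
  cycle 2 → 2: weight = 6, length = 1, mean = 6/1 ≈ 6.000
  cycle 0 → 1 → 0: weight = 7, length = 2, mean = 7/2 ≈ 3.500
  cycle 0 → 2 → 0: weight = 11, length = 2, mean = 11/2 ≈ 5.500
  cycle 1 → 0 → 1: weight = 7, length = 2, mean = 7/2 ≈ 3.500
Minimum mean = 3.500, attained e.g. along the cycle 0 → 1 → 0 with weight 7 and length 2. So λ(A) = 7/2 = 7/2.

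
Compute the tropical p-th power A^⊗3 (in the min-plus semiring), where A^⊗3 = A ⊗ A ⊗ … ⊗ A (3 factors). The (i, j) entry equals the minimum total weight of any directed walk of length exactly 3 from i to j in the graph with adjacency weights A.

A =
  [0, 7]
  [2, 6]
A^⊗3 =
  [0, 7]
  [2, 9]

Each entry (A^⊗3)_ij equals the minimum over all length-3 walks i = v_0 → v_1 → … → v_3 = j of Σ_t A[v_t][v_{t+1}]. For example, for (i, j) = (0, 1) we minimise over 4 possible intermediate vertex sequences; the minimum is 7, attained along the walk 0 → 0 → 0 → 1.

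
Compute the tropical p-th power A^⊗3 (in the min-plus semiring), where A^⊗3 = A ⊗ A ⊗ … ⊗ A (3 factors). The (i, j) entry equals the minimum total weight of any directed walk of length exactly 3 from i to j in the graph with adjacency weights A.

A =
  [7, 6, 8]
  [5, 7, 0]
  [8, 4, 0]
A^⊗3 =
  [14, 10, 6]
  [8, 4, 0]
  [8, 4, 0]

Each entry (A^⊗3)_ij equals the minimum over all length-3 walks i = v_0 → v_1 → … → v_3 = j of Σ_t A[v_t][v_{t+1}]. For example, for (i, j) = (0, 2) we minimise over 9 possible intermediate vertex sequences; the minimum is 6, attained along the walk 0 → 1 → 2 → 2.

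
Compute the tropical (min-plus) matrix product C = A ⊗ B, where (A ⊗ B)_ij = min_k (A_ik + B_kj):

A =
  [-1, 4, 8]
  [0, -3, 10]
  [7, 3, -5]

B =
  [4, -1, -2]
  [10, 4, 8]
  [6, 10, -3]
A ⊗ B =
  [3, -2, -3]
  [4, -1, -2]
  [1, 5, -8]

Apply the min-plus product entry-by-entry:
  C[0][0] = min over k of (A[0][0] + B[0][0] = -1 + 4 = 3, A[0][1] + B[1][0] = 4 + 10 = 14, A[0][2] + B[2][0] = 8 + 6 = 14) = 3 (attained at k = 0)
  C[0][1] = min over k of (A[0][0] + B[0][1] = -1 + -1 = -2, A[0][1] + B[1][1] = 4 + 4 = 8, A[0][2] + B[2][1] = 8 + 10 = 18) = -2 (attained at k = 0)
  C[0][2] = min over k of (A[0][0] + B[0][2] = -1 + -2 = -3, A[0][1] + B[1][2] = 4 + 8 = 12, A[0][2] + B[2][2] = 8 + -3 = 5) = -3 (attained at k = 0)
  C[1][0] = min over k of (A[1][0] + B[0][0] = 0 + 4 = 4, A[1][1] + B[1][0] = -3 + 10 = 7, A[1][2] + B[2][0] = 10 + 6 = 16) = 4 (attained at k = 0)
  C[1][1] = min over k of (A[1][0] + B[0][1] = 0 + -1 = -1, A[1][1] + B[1][1] = -3 + 4 = 1, A[1][2] + B[2][1] = 10 + 10 = 20) = -1 (attained at k = 0)
  C[1][2] = min over k of (A[1][0] + B[0][2] = 0 + -2 = -2, A[1][1] + B[1][2] = -3 + 8 = 5, A[1][2] + B[2][2] = 10 + -3 = 7) = -2 (attained at k = 0)
  C[2][0] = min over k of (A[2][0] + B[0][0] = 7 + 4 = 11, A[2][1] + B[1][0] = 3 + 10 = 13, A[2][2] + B[2][0] = -5 + 6 = 1) = 1 (attained at k = 2)
  C[2][1] = min over k of (A[2][0] + B[0][1] = 7 + -1 = 6, A[2][1] + B[1][1] = 3 + 4 = 7, A[2][2] + B[2][1] = -5 + 10 = 5) = 5 (attained at k = 2)
  C[2][2] = min over k of (A[2][0] + B[0][2] = 7 + -2 = 5, A[2][1] + B[1][2] = 3 + 8 = 11, A[2][2] + B[2][2] = -5 + -3 = -8) = -8 (attained at k = 2)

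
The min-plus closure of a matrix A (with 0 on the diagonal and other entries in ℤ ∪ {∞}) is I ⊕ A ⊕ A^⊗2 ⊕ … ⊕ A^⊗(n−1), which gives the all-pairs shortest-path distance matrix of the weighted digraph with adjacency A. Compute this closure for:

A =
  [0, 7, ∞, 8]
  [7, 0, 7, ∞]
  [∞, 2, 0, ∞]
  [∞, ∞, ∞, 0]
Closure =
  [0, 7, 14, 8]
  [7, 0, 7, 15]
  [9, 2, 0, 17]
  [∞, ∞, ∞, 0]

This is the Floyd-Warshall all-pairs shortest-path computation. For each intermediate vertex k = 0, 1, …, 3, update dist[i][j] ← min(dist[i][j], dist[i][k] + dist[k][j]). The final matrix gives, for each (i, j), the minimum total weight of any directed path from i to j (possibly empty when i = j).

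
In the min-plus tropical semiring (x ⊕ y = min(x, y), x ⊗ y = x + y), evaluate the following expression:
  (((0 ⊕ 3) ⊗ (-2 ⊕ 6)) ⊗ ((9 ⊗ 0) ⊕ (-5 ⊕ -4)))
(((0 ⊕ 3) ⊗ (-2 ⊕ 6)) ⊗ ((9 ⊗ 0) ⊕ (-5 ⊕ -4))) = -7

Expand innermost to outermost. Recall ⊕ takes the minimum of its arguments and ⊗ takes their sum. Working out the expression (((0 ⊕ 3) ⊗ (-2 ⊕ 6)) ⊗ ((9 ⊗ 0) ⊕ (-5 ⊕ -4))) gives -7.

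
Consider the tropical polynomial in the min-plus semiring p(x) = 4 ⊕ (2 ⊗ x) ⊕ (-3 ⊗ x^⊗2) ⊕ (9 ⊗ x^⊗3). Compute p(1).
p(1) = -1

A tropical monomial a ⊗ x^⊗i evaluates to a + i · x. Evaluating each term at x = 1:
  Term 0 contributes 4 + 0 · 1 = 4
  Term 1 contributes 2 + 1 · 1 = 3
  Term 2 contributes -3 + 2 · 1 = -1
  Term 3 contributes 9 + 3 · 1 = 12
p(1) = ⊕ of these = min[4, 3, -1, 12] = -1.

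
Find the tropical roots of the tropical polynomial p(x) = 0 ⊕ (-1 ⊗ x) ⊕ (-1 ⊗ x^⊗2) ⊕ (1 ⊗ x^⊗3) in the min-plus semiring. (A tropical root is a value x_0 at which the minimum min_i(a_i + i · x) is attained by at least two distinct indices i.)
Roots: {-2, 0, 1}

Each tropical root is a break point of the lower envelope of the lines y = a_i + i · x (there are 4 lines, with slopes 0, 1, ..., 3). Only the lines that attain the minimum somewhere contribute to roots; other lines are dominated. Here the surviving (envelope) indices are i = 3, i = 2, i = 1, i = 0.
Intersections between consecutive envelope lines give the roots: for adjacent envelope indices i < j the intersection is x = (a_i − a_j) / (j − i). Reading off the sorted break points: {-2, 0, 1}.
Verification: at each break x_0, at least two indices attain the minimum of min_i(a_i + i · x_0).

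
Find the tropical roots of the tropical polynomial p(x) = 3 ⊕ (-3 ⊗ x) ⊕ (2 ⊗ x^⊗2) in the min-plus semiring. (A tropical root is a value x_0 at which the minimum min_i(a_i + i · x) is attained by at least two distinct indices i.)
Roots: {-5, 6}

Each tropical root is a break point of the lower envelope of the lines y = a_i + i · x (there are 3 lines, with slopes 0, 1, ..., 2). Only the lines that attain the minimum somewhere contribute to roots; other lines are dominated. Here the surviving (envelope) indices are i = 2, i = 1, i = 0.
Intersections between consecutive envelope lines give the roots: for adjacent envelope indices i < j the intersection is x = (a_i − a_j) / (j − i). Reading off the sorted break points: {-5, 6}.
Verification: at each break x_0, at least two indices attain the minimum of min_i(a_i + i · x_0).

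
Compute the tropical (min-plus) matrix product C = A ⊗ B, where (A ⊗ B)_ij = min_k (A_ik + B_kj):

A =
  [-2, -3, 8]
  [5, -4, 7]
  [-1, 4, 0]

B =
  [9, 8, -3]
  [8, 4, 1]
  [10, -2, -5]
A ⊗ B =
  [5, 1, -5]
  [4, 0, -3]
  [8, -2, -5]

Apply the min-plus product entry-by-entry:
  C[0][0] = min over k of (A[0][0] + B[0][0] = -2 + 9 = 7, A[0][1] + B[1][0] = -3 + 8 = 5, A[0][2] + B[2][0] = 8 + 10 = 18) = 5 (attained at k = 1)
  C[0][1] = min over k of (A[0][0] + B[0][1] = -2 + 8 = 6, A[0][1] + B[1][1] = -3 + 4 = 1, A[0][2] + B[2][1] = 8 + -2 = 6) = 1 (attained at k = 1)
  C[0][2] = min over k of (A[0][0] + B[0][2] = -2 + -3 = -5, A[0][1] + B[1][2] = -3 + 1 = -2, A[0][2] + B[2][2] = 8 + -5 = 3) = -5 (attained at k = 0)
  C[1][0] = min over k of (A[1][0] + B[0][0] = 5 + 9 = 14, A[1][1] + B[1][0] = -4 + 8 = 4, A[1][2] + B[2][0] = 7 + 10 = 17) = 4 (attained at k = 1)
  C[1][1] = min over k of (A[1][0] + B[0][1] = 5 + 8 = 13, A[1][1] + B[1][1] = -4 + 4 = 0, A[1][2] + B[2][1] = 7 + -2 = 5) = 0 (attained at k = 1)
  C[1][2] = min over k of (A[1][0] + B[0][2] = 5 + -3 = 2, A[1][1] + B[1][2] = -4 + 1 = -3, A[1][2] + B[2][2] = 7 + -5 = 2) = -3 (attained at k = 1)
  C[2][0] = min over k of (A[2][0] + B[0][0] = -1 + 9 = 8, A[2][1] + B[1][0] = 4 + 8 = 12, A[2][2] + B[2][0] = 0 + 10 = 10) = 8 (attained at k = 0)
  C[2][1] = min over k of (A[2][0] + B[0][1] = -1 + 8 = 7, A[2][1] + B[1][1] = 4 + 4 = 8, A[2][2] + B[2][1] = 0 + -2 = -2) = -2 (attained at k = 2)
  C[2][2] = min over k of (A[2][0] + B[0][2] = -1 + -3 = -4, A[2][1] + B[1][2] = 4 + 1 = 5, A[2][2] + B[2][2] = 0 + -5 = -5) = -5 (attained at k = 2)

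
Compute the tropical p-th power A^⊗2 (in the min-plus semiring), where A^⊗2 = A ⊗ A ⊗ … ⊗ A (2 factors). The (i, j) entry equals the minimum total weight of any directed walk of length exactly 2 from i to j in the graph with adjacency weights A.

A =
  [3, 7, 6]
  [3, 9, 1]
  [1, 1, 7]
A^⊗2 =
  [6, 7, 8]
  [2, 2, 8]
  [4, 8, 2]

Each entry (A^⊗2)_ij equals the minimum over all length-2 walks i = v_0 → v_1 → … → v_2 = j of Σ_t A[v_t][v_{t+1}]. For example, for (i, j) = (0, 2) we minimise over 3 possible intermediate vertex sequences; the minimum is 8, attained along the walk 0 → 1 → 2.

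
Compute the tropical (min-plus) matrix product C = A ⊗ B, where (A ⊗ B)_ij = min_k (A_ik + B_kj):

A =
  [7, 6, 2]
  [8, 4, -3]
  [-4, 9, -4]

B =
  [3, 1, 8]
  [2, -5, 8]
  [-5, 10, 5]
A ⊗ B =
  [-3, 1, 7]
  [-8, -1, 2]
  [-9, -3, 1]

Apply the min-plus product entry-by-entry:
  C[0][0] = min over k of (A[0][0] + B[0][0] = 7 + 3 = 10, A[0][1] + B[1][0] = 6 + 2 = 8, A[0][2] + B[2][0] = 2 + -5 = -3) = -3 (attained at k = 2)
  C[0][1] = min over k of (A[0][0] + B[0][1] = 7 + 1 = 8, A[0][1] + B[1][1] = 6 + -5 = 1, A[0][2] + B[2][1] = 2 + 10 = 12) = 1 (attained at k = 1)
  C[0][2] = min over k of (A[0][0] + B[0][2] = 7 + 8 = 15, A[0][1] + B[1][2] = 6 + 8 = 14, A[0][2] + B[2][2] = 2 + 5 = 7) = 7 (attained at k = 2)
  C[1][0] = min over k of (A[1][0] + B[0][0] = 8 + 3 = 11, A[1][1] + B[1][0] = 4 + 2 = 6, A[1][2] + B[2][0] = -3 + -5 = -8) = -8 (attained at k = 2)
  C[1][1] = min over k of (A[1][0] + B[0][1] = 8 + 1 = 9, A[1][1] + B[1][1] = 4 + -5 = -1, A[1][2] + B[2][1] = -3 + 10 = 7) = -1 (attained at k = 1)
  C[1][2] = min over k of (A[1][0] + B[0][2] = 8 + 8 = 16, A[1][1] + B[1][2] = 4 + 8 = 12, A[1][2] + B[2][2] = -3 + 5 = 2) = 2 (attained at k = 2)
  C[2][0] = min over k of (A[2][0] + B[0][0] = -4 + 3 = -1, A[2][1] + B[1][0] = 9 + 2 = 11, A[2][2] + B[2][0] = -4 + -5 = -9) = -9 (attained at k = 2)
  C[2][1] = min over k of (A[2][0] + B[0][1] = -4 + 1 = -3, A[2][1] + B[1][1] = 9 + -5 = 4, A[2][2] + B[2][1] = -4 + 10 = 6) = -3 (attained at k = 0)
  C[2][2] = min over k of (A[2][0] + B[0][2] = -4 + 8 = 4, A[2][1] + B[1][2] = 9 + 8 = 17, A[2][2] + B[2][2] = -4 + 5 = 1) = 1 (attained at k = 2)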